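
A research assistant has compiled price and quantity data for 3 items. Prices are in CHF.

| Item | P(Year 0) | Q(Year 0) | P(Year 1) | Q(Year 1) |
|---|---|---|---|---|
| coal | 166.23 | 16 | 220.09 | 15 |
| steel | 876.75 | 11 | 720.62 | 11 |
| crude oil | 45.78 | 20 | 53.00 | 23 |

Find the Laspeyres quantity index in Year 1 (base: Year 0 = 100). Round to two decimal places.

99.78

Laspeyres quantity index uses base-period prices as weights.
ΣP(Year 0)·Q(Year 1) = 166.23×15 + 876.75×11 + 45.78×23 = 2493.45 + 9644.25 + 1052.94 = 13190.64
ΣP(Year 0)·Q(Year 0) = 166.23×16 + 876.75×11 + 45.78×20 = 2659.68 + 9644.25 + 915.6 = 13219.53
Index = 13190.64 / 13219.53 × 100 = 99.7815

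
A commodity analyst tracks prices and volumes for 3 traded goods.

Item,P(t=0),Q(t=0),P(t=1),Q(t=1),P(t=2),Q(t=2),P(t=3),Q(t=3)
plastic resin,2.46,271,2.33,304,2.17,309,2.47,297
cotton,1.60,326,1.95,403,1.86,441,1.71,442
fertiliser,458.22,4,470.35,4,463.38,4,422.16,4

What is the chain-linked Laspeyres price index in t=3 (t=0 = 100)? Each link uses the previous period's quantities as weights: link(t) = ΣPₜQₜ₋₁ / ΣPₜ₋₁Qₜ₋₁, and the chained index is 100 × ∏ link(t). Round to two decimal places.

96.57

Link t=0→t=1:
ΣP(t=1)Q(t=0) = 2.33×271 + 1.95×326 + 470.35×4 = 631.43 + 635.7 + 1881.4 = 3148.53
ΣP(t=0)Q(t=0) = 2.46×271 + 1.60×326 + 458.22×4 = 666.66 + 521.6 + 1832.88 = 3021.14
link = 3148.53/3021.14 = 1.042166
Link t=1→t=2:
ΣP(t=2)Q(t=1) = 2.17×304 + 1.86×403 + 463.38×4 = 659.68 + 749.58 + 1853.52 = 3262.78
ΣP(t=1)Q(t=1) = 2.33×304 + 1.95×403 + 470.35×4 = 708.32 + 785.85 + 1881.4 = 3375.57
link = 3262.78/3375.57 = 0.966586
Link t=2→t=3:
ΣP(t=3)Q(t=2) = 2.47×309 + 1.71×441 + 422.16×4 = 763.23 + 754.11 + 1688.64 = 3205.98
ΣP(t=2)Q(t=2) = 2.17×309 + 1.86×441 + 463.38×4 = 670.53 + 820.26 + 1853.52 = 3344.31
link = 3205.98/3344.31 = 0.958637
Chained index = 100 × 1.042166 × 0.966586 × 0.958637 = 96.5677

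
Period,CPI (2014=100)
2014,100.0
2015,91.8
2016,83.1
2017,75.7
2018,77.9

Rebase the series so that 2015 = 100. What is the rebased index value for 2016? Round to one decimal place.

90.5

Rebased(2016) = 83.1 / 91.8 × 100 = 90.5229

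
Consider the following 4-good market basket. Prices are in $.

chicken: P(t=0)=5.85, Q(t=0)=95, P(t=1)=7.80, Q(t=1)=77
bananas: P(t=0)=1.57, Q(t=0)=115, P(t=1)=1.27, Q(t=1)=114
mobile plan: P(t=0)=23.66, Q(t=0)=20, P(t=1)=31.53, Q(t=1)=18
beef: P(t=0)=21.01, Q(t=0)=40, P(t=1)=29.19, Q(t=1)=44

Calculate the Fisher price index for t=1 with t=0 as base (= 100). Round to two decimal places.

Laspeyres component (base-period weights):
ΣP(t=1)Q(t=0) = 7.80×95 + 1.27×115 + 31.53×20 + 29.19×40 = 741 + 146.05 + 630.6 + 1167.6 = 2685.25
ΣP(t=0)Q(t=0) = 5.85×95 + 1.57×115 + 23.66×20 + 21.01×40 = 555.75 + 180.55 + 473.2 + 840.4 = 2049.9
L = 2685.25 / 2049.9 × 100 = 130.9942
Paasche component (current-period weights):
ΣP(t=1)Q(t=1) = 7.80×77 + 1.27×114 + 31.53×18 + 29.19×44 = 600.6 + 144.78 + 567.54 + 1284.36 = 2597.28
ΣP(t=0)Q(t=1) = 5.85×77 + 1.57×114 + 23.66×18 + 21.01×44 = 450.45 + 178.98 + 425.88 + 924.44 = 1979.75
P = 2597.28 / 1979.75 × 100 = 131.1923
Fisher = √(L × P) = √(130.9942 × 131.1923) = 131.0932

131.09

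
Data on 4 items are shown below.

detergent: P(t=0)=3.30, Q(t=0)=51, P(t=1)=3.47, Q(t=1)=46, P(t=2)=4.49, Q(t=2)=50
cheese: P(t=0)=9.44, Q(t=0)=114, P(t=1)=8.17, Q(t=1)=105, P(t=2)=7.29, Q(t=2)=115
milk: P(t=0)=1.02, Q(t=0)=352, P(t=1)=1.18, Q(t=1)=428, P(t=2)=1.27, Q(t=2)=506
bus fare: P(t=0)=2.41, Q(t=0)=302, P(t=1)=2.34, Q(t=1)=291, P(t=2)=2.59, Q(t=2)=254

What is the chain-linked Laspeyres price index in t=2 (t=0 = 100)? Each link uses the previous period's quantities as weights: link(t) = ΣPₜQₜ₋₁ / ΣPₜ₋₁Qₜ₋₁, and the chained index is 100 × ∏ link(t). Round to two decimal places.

98.53

Link t=0→t=1:
ΣP(t=1)Q(t=0) = 3.47×51 + 8.17×114 + 1.18×352 + 2.34×302 = 176.97 + 931.38 + 415.36 + 706.68 = 2230.39
ΣP(t=0)Q(t=0) = 3.30×51 + 9.44×114 + 1.02×352 + 2.41×302 = 168.3 + 1076.16 + 359.04 + 727.82 = 2331.32
link = 2230.39/2331.32 = 0.956707
Link t=1→t=2:
ΣP(t=2)Q(t=1) = 4.49×46 + 7.29×105 + 1.27×428 + 2.59×291 = 206.54 + 765.45 + 543.56 + 753.69 = 2269.24
ΣP(t=1)Q(t=1) = 3.47×46 + 8.17×105 + 1.18×428 + 2.34×291 = 159.62 + 857.85 + 505.04 + 680.94 = 2203.45
link = 2269.24/2203.45 = 1.029858
Chained index = 100 × 0.956707 × 1.029858 = 98.5272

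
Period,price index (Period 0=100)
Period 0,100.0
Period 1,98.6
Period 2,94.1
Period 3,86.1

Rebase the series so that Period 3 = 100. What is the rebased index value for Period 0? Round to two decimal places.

116.14

Rebased(Period 0) = 100.0 / 86.1 × 100 = 116.1440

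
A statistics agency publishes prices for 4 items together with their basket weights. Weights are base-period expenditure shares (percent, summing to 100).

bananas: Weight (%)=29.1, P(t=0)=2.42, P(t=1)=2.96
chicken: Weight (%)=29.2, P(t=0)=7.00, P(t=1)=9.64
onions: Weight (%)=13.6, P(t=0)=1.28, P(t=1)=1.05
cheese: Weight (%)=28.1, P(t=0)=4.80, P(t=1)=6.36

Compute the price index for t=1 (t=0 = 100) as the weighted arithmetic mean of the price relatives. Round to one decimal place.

bananas: 29.1 × (2.96/2.42) = 29.1 × 1.223140 = 35.5934
chicken: 29.2 × (9.64/7.00) = 29.2 × 1.377143 = 40.2126
onions: 13.6 × (1.05/1.28) = 13.6 × 0.820312 = 11.1562
cheese: 28.1 × (6.36/4.80) = 28.1 × 1.325000 = 37.2325
Index = Σ wᵢ·(p₁ᵢ/p₀ᵢ) = 35.5934 + 40.2126 + 11.1562 + 37.2325 = 124.1947

124.2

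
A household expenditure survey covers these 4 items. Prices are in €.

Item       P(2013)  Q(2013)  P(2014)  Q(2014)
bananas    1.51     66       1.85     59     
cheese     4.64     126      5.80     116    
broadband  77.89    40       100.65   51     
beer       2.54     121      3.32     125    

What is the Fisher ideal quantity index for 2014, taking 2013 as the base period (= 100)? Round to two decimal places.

Laspeyres component (base-period weights):
ΣP(2013)Q(2014) = 1.51×59 + 4.64×116 + 77.89×51 + 2.54×125 = 89.09 + 538.24 + 3972.39 + 317.5 = 4917.22
ΣP(2013)Q(2013) = 1.51×66 + 4.64×126 + 77.89×40 + 2.54×121 = 99.66 + 584.64 + 3115.6 + 307.34 = 4107.24
L = 4917.22 / 4107.24 × 100 = 119.7208
Paasche component (current-period weights):
ΣP(2014)Q(2014) = 1.85×59 + 5.80×116 + 100.65×51 + 3.32×125 = 109.15 + 672.8 + 5133.15 + 415 = 6330.1
ΣP(2014)Q(2013) = 1.85×66 + 5.80×126 + 100.65×40 + 3.32×121 = 122.1 + 730.8 + 4026 + 401.72 = 5280.62
P = 6330.1 / 5280.62 × 100 = 119.8742
Fisher = √(L × P) = √(119.7208 × 119.8742) = 119.7975

119.80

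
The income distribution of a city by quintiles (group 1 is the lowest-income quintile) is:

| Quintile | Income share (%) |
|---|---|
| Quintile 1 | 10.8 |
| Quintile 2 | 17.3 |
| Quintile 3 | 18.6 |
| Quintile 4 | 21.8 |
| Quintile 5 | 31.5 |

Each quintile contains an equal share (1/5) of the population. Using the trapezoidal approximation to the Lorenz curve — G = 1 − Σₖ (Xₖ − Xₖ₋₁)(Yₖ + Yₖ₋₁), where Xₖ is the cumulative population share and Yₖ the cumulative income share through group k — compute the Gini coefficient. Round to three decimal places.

0.184

Cumulative income shares Yₖ: 0.1080, 0.2810, 0.4670, 0.6850, 1.0000
Σ (Xₖ−Xₖ₋₁)(Yₖ+Yₖ₋₁) = (1/5)(0.1080+0.0000) + (1/5)(0.2810+0.1080) + (1/5)(0.4670+0.2810) + (1/5)(0.6850+0.4670) + (1/5)(1.0000+0.6850)
  = 0.0216 + 0.0778 + 0.1496 + 0.2304 + 0.3370 = 0.8164
G = 1 − 0.8164 = 0.1836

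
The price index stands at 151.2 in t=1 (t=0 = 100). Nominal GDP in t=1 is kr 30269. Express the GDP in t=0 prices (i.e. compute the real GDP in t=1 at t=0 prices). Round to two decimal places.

20019.18

Real = Nominal ÷ (Index/100) = 30269 ÷ (151.2/100)
     = 30269 ÷ 1.512 = 20019.1799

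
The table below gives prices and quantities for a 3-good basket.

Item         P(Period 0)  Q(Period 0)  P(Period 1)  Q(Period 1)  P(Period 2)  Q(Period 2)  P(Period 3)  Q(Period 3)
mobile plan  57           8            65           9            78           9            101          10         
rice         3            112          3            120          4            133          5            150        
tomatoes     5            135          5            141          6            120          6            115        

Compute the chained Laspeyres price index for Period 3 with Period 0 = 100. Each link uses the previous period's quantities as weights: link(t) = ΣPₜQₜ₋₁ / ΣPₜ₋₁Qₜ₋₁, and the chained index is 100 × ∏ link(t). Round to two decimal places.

Link Period 0→Period 1:
ΣP(Period 1)Q(Period 0) = 65×8 + 3×112 + 5×135 = 520 + 336 + 675 = 1531
ΣP(Period 0)Q(Period 0) = 57×8 + 3×112 + 5×135 = 456 + 336 + 675 = 1467
link = 1531/1467 = 1.043626
Link Period 1→Period 2:
ΣP(Period 2)Q(Period 1) = 78×9 + 4×120 + 6×141 = 702 + 480 + 846 = 2028
ΣP(Period 1)Q(Period 1) = 65×9 + 3×120 + 5×141 = 585 + 360 + 705 = 1650
link = 2028/1650 = 1.229091
Link Period 2→Period 3:
ΣP(Period 3)Q(Period 2) = 101×9 + 5×133 + 6×120 = 909 + 665 + 720 = 2294
ΣP(Period 2)Q(Period 2) = 78×9 + 4×133 + 6×120 = 702 + 532 + 720 = 1954
link = 2294/1954 = 1.174002
Chained index = 100 × 1.043626 × 1.229091 × 1.174002 = 150.5906

150.59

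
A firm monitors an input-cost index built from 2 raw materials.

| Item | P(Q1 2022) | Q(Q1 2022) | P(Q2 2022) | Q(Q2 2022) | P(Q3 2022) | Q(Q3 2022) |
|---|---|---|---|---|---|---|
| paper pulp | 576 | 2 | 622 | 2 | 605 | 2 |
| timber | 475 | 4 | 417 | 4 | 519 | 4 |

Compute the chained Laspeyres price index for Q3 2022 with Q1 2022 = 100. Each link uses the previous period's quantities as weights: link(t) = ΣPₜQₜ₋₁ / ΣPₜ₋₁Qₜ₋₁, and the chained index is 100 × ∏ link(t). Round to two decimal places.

Link Q1 2022→Q2 2022:
ΣP(Q2 2022)Q(Q1 2022) = 622×2 + 417×4 = 1244 + 1668 = 2912
ΣP(Q1 2022)Q(Q1 2022) = 576×2 + 475×4 = 1152 + 1900 = 3052
link = 2912/3052 = 0.954128
Link Q2 2022→Q3 2022:
ΣP(Q3 2022)Q(Q2 2022) = 605×2 + 519×4 = 1210 + 2076 = 3286
ΣP(Q2 2022)Q(Q2 2022) = 622×2 + 417×4 = 1244 + 1668 = 2912
link = 3286/2912 = 1.128434
Chained index = 100 × 0.954128 × 1.128434 = 107.6671

107.67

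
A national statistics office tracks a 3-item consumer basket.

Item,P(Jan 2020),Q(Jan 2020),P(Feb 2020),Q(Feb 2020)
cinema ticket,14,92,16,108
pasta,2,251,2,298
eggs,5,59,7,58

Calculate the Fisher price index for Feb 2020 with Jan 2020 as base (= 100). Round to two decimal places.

114.16

Laspeyres component (base-period weights):
ΣP(Feb 2020)Q(Jan 2020) = 16×92 + 2×251 + 7×59 = 1472 + 502 + 413 = 2387
ΣP(Jan 2020)Q(Jan 2020) = 14×92 + 2×251 + 5×59 = 1288 + 502 + 295 = 2085
L = 2387 / 2085 × 100 = 114.4844
Paasche component (current-period weights):
ΣP(Feb 2020)Q(Feb 2020) = 16×108 + 2×298 + 7×58 = 1728 + 596 + 406 = 2730
ΣP(Jan 2020)Q(Feb 2020) = 14×108 + 2×298 + 5×58 = 1512 + 596 + 290 = 2398
P = 2730 / 2398 × 100 = 113.8449
Fisher = √(L × P) = √(114.4844 × 113.8449) = 114.1642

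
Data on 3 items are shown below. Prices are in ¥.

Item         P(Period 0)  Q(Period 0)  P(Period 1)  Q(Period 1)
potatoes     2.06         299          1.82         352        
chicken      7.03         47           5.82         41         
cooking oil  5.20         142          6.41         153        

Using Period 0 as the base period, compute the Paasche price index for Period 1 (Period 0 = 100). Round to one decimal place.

Paasche price index uses current-period quantities as weights.
ΣP(Period 1)·Q(Period 1) = 1.82×352 + 5.82×41 + 6.41×153 = 640.64 + 238.62 + 980.73 = 1859.99
ΣP(Period 0)·Q(Period 1) = 2.06×352 + 7.03×41 + 5.20×153 = 725.12 + 288.23 + 795.6 = 1808.95
Index = 1859.99 / 1808.95 × 100 = 102.8215

102.8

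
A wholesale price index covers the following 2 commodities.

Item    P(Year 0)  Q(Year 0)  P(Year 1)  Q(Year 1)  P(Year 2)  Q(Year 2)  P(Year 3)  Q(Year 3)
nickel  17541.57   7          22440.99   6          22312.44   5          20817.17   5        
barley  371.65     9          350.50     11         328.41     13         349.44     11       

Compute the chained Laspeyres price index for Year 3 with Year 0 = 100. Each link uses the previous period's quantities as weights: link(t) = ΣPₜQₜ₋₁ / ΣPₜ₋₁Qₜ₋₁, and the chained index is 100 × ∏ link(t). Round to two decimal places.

Link Year 0→Year 1:
ΣP(Year 1)Q(Year 0) = 22440.99×7 + 350.50×9 = 157086.93 + 3154.5 = 160241.43
ΣP(Year 0)Q(Year 0) = 17541.57×7 + 371.65×9 = 122790.99 + 3344.85 = 126135.84
link = 160241.43/126135.84 = 1.270388
Link Year 1→Year 2:
ΣP(Year 2)Q(Year 1) = 22312.44×6 + 328.41×11 = 133874.64 + 3612.51 = 137487.15
ΣP(Year 1)Q(Year 1) = 22440.99×6 + 350.50×11 = 134645.94 + 3855.5 = 138501.44
link = 137487.15/138501.44 = 0.992677
Link Year 2→Year 3:
ΣP(Year 3)Q(Year 2) = 20817.17×5 + 349.44×13 = 104085.85 + 4542.72 = 108628.57
ΣP(Year 2)Q(Year 2) = 22312.44×5 + 328.41×13 = 111562.2 + 4269.33 = 115831.53
link = 108628.57/115831.53 = 0.937815
Chained index = 100 × 1.270388 × 0.992677 × 0.937815 = 118.2664

118.27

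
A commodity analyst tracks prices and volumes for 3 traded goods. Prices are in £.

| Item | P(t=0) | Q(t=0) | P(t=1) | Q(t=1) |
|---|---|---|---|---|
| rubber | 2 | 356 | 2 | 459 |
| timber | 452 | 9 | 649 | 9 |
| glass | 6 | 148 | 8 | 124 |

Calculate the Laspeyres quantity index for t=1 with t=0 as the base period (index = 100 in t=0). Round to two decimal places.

101.09

Laspeyres quantity index uses base-period prices as weights.
ΣP(t=0)·Q(t=1) = 2×459 + 452×9 + 6×124 = 918 + 4068 + 744 = 5730
ΣP(t=0)·Q(t=0) = 2×356 + 452×9 + 6×148 = 712 + 4068 + 888 = 5668
Index = 5730 / 5668 × 100 = 101.0939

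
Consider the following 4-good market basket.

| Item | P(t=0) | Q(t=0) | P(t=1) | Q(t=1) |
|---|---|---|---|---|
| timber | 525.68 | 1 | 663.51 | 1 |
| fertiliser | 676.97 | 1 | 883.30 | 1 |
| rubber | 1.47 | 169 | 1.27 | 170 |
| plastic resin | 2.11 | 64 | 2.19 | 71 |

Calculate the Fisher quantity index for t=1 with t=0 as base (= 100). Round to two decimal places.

100.95

Laspeyres component (base-period weights):
ΣP(t=0)Q(t=1) = 525.68×1 + 676.97×1 + 1.47×170 + 2.11×71 = 525.68 + 676.97 + 249.9 + 149.81 = 1602.36
ΣP(t=0)Q(t=0) = 525.68×1 + 676.97×1 + 1.47×169 + 2.11×64 = 525.68 + 676.97 + 248.43 + 135.04 = 1586.12
L = 1602.36 / 1586.12 × 100 = 101.0239
Paasche component (current-period weights):
ΣP(t=1)Q(t=1) = 663.51×1 + 883.30×1 + 1.27×170 + 2.19×71 = 663.51 + 883.3 + 215.9 + 155.49 = 1918.2
ΣP(t=1)Q(t=0) = 663.51×1 + 883.30×1 + 1.27×169 + 2.19×64 = 663.51 + 883.3 + 214.63 + 140.16 = 1901.6
P = 1918.2 / 1901.6 × 100 = 100.8729
Fisher = √(L × P) = √(101.0239 × 100.8729) = 100.9484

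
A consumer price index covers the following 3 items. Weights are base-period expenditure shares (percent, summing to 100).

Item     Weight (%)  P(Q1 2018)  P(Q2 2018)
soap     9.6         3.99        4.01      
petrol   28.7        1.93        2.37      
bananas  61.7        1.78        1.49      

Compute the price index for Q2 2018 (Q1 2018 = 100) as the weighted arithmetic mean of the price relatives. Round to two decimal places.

soap: 9.6 × (4.01/3.99) = 9.6 × 1.005013 = 9.6481
petrol: 28.7 × (2.37/1.93) = 28.7 × 1.227979 = 35.2430
bananas: 61.7 × (1.49/1.78) = 61.7 × 0.837079 = 51.6478
Index = Σ wᵢ·(p₁ᵢ/p₀ᵢ) = 9.6481 + 35.2430 + 51.6478 = 96.5389

96.54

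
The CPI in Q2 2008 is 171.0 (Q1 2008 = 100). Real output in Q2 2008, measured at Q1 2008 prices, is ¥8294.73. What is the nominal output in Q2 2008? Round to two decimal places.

Nominal = Real × (Index/100) = 8294.73 × (171.0/100)
        = 8294.73 × 1.710 = 14183.9883

14183.99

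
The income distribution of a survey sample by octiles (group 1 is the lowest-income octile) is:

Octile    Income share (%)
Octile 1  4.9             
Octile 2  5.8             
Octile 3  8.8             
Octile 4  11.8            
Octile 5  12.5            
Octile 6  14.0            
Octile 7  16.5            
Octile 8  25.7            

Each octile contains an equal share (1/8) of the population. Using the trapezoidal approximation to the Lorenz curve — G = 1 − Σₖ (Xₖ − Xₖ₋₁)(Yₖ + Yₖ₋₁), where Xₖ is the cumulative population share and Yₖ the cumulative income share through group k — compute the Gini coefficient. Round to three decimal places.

Cumulative income shares Yₖ: 0.0490, 0.1070, 0.1950, 0.3130, 0.4380, 0.5780, 0.7430, 1.0000
Σ (Xₖ−Xₖ₋₁)(Yₖ+Yₖ₋₁) = (1/8)(0.0490+0.0000) + (1/8)(0.1070+0.0490) + (1/8)(0.1950+0.1070) + (1/8)(0.3130+0.1950) + (1/8)(0.4380+0.3130) + (1/8)(0.5780+0.4380) + (1/8)(0.7430+0.5780) + (1/8)(1.0000+0.7430)
  = 0.0061 + 0.0195 + 0.0377 + 0.0635 + 0.0939 + 0.1270 + 0.1651 + 0.2179 = 0.7308
G = 1 − 0.7308 = 0.2692

0.269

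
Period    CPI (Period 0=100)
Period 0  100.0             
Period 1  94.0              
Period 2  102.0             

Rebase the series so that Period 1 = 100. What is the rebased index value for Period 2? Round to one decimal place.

Rebased(Period 2) = 102.0 / 94.0 × 100 = 108.5106

108.5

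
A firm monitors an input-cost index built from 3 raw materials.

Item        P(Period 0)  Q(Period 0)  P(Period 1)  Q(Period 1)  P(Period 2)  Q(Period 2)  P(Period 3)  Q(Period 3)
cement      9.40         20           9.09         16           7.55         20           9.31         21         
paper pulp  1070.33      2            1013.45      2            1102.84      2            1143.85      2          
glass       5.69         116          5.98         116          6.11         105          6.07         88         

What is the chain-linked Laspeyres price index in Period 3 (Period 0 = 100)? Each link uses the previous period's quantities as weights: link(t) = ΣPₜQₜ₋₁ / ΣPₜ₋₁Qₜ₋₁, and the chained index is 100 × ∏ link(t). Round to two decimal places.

Link Period 0→Period 1:
ΣP(Period 1)Q(Period 0) = 9.09×20 + 1013.45×2 + 5.98×116 = 181.8 + 2026.9 + 693.68 = 2902.38
ΣP(Period 0)Q(Period 0) = 9.40×20 + 1070.33×2 + 5.69×116 = 188 + 2140.66 + 660.04 = 2988.7
link = 2902.38/2988.7 = 0.971118
Link Period 1→Period 2:
ΣP(Period 2)Q(Period 1) = 7.55×16 + 1102.84×2 + 6.11×116 = 120.8 + 2205.68 + 708.76 = 3035.24
ΣP(Period 1)Q(Period 1) = 9.09×16 + 1013.45×2 + 5.98×116 = 145.44 + 2026.9 + 693.68 = 2866.02
link = 3035.24/2866.02 = 1.059044
Link Period 2→Period 3:
ΣP(Period 3)Q(Period 2) = 9.31×20 + 1143.85×2 + 6.07×105 = 186.2 + 2287.7 + 637.35 = 3111.25
ΣP(Period 2)Q(Period 2) = 7.55×20 + 1102.84×2 + 6.11×105 = 151 + 2205.68 + 641.55 = 2998.23
link = 3111.25/2998.23 = 1.037696
Chained index = 100 × 0.971118 × 1.059044 × 1.037696 = 106.7224

106.72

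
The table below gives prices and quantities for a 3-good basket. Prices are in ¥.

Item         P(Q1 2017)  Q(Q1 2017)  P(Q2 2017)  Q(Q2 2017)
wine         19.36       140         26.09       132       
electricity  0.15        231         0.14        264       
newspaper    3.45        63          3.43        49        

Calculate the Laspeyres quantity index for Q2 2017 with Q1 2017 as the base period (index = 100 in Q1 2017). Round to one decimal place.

Laspeyres quantity index uses base-period prices as weights.
ΣP(Q1 2017)·Q(Q2 2017) = 19.36×132 + 0.15×264 + 3.45×49 = 2555.52 + 39.6 + 169.05 = 2764.17
ΣP(Q1 2017)·Q(Q1 2017) = 19.36×140 + 0.15×231 + 3.45×63 = 2710.4 + 34.65 + 217.35 = 2962.4
Index = 2764.17 / 2962.4 × 100 = 93.3085

93.3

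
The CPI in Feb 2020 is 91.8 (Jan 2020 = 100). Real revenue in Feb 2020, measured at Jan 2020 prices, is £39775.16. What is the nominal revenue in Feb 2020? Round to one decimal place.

36513.6

Nominal = Real × (Index/100) = 39775.16 × (91.8/100)
        = 39775.16 × 0.918 = 36513.5969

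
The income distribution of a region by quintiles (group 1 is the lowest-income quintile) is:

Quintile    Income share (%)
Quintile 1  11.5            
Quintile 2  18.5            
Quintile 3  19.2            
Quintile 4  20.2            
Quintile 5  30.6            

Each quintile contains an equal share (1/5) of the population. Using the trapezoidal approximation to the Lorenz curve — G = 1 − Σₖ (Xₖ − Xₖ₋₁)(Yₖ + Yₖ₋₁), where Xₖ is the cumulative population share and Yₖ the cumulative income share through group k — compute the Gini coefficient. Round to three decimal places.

0.160

Cumulative income shares Yₖ: 0.1150, 0.3000, 0.4920, 0.6940, 1.0000
Σ (Xₖ−Xₖ₋₁)(Yₖ+Yₖ₋₁) = (1/5)(0.1150+0.0000) + (1/5)(0.3000+0.1150) + (1/5)(0.4920+0.3000) + (1/5)(0.6940+0.4920) + (1/5)(1.0000+0.6940)
  = 0.0230 + 0.0830 + 0.1584 + 0.2372 + 0.3388 = 0.8404
G = 1 − 0.8404 = 0.1596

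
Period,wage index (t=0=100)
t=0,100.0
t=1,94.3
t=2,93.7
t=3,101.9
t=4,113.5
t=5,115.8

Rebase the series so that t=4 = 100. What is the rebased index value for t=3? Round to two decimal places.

Rebased(t=3) = 101.9 / 113.5 × 100 = 89.7797

89.78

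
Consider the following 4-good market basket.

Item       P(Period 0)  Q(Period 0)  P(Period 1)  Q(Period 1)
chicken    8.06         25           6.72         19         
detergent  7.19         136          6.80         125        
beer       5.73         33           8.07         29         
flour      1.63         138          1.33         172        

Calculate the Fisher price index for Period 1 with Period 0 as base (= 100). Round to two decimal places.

Laspeyres component (base-period weights):
ΣP(Period 1)Q(Period 0) = 6.72×25 + 6.80×136 + 8.07×33 + 1.33×138 = 168 + 924.8 + 266.31 + 183.54 = 1542.65
ΣP(Period 0)Q(Period 0) = 8.06×25 + 7.19×136 + 5.73×33 + 1.63×138 = 201.5 + 977.84 + 189.09 + 224.94 = 1593.37
L = 1542.65 / 1593.37 × 100 = 96.8168
Paasche component (current-period weights):
ΣP(Period 1)Q(Period 1) = 6.72×19 + 6.80×125 + 8.07×29 + 1.33×172 = 127.68 + 850 + 234.03 + 228.76 = 1440.47
ΣP(Period 0)Q(Period 1) = 8.06×19 + 7.19×125 + 5.73×29 + 1.63×172 = 153.14 + 898.75 + 166.17 + 280.36 = 1498.42
P = 1440.47 / 1498.42 × 100 = 96.1326
Fisher = √(L × P) = √(96.8168 × 96.1326) = 96.4741

96.47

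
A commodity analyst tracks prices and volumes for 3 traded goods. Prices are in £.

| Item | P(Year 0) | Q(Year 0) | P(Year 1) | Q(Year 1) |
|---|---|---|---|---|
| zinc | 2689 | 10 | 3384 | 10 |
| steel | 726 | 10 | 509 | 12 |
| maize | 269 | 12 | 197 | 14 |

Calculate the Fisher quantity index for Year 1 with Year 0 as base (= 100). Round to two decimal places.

104.37

Laspeyres component (base-period weights):
ΣP(Year 0)Q(Year 1) = 2689×10 + 726×12 + 269×14 = 26890 + 8712 + 3766 = 39368
ΣP(Year 0)Q(Year 0) = 2689×10 + 726×10 + 269×12 = 26890 + 7260 + 3228 = 37378
L = 39368 / 37378 × 100 = 105.3240
Paasche component (current-period weights):
ΣP(Year 1)Q(Year 1) = 3384×10 + 509×12 + 197×14 = 33840 + 6108 + 2758 = 42706
ΣP(Year 1)Q(Year 0) = 3384×10 + 509×10 + 197×12 = 33840 + 5090 + 2364 = 41294
P = 42706 / 41294 × 100 = 103.4194
Fisher = √(L × P) = √(105.3240 × 103.4194) = 104.3673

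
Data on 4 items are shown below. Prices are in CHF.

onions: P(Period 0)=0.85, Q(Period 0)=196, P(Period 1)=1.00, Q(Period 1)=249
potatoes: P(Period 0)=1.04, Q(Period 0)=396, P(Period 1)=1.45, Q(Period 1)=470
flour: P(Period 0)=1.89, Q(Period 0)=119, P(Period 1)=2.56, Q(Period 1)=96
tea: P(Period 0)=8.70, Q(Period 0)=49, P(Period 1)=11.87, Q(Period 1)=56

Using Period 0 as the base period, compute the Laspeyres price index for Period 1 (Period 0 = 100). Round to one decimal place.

Laspeyres price index uses base-period quantities as weights.
ΣP(Period 1)·Q(Period 0) = 1.00×196 + 1.45×396 + 2.56×119 + 11.87×49 = 196 + 574.2 + 304.64 + 581.63 = 1656.47
ΣP(Period 0)·Q(Period 0) = 0.85×196 + 1.04×396 + 1.89×119 + 8.70×49 = 166.6 + 411.84 + 224.91 + 426.3 = 1229.65
Index = 1656.47 / 1229.65 × 100 = 134.7107

134.7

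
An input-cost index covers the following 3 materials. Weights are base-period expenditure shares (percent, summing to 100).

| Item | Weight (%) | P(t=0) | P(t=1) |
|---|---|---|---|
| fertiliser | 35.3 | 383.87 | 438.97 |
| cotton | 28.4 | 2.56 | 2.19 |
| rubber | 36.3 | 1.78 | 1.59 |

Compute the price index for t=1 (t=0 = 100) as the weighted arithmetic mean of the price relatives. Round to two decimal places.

fertiliser: 35.3 × (438.97/383.87) = 35.3 × 1.143538 = 40.3669
cotton: 28.4 × (2.19/2.56) = 28.4 × 0.855469 = 24.2953
rubber: 36.3 × (1.59/1.78) = 36.3 × 0.893258 = 32.4253
Index = Σ wᵢ·(p₁ᵢ/p₀ᵢ) = 40.3669 + 24.2953 + 32.4253 = 97.0875

97.09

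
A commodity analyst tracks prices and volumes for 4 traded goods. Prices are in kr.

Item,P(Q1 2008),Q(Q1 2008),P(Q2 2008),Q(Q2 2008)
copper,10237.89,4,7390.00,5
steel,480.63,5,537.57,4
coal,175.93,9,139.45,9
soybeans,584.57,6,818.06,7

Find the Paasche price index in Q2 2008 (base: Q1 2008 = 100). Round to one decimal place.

Paasche price index uses current-period quantities as weights.
ΣP(Q2 2008)·Q(Q2 2008) = 7390.00×5 + 537.57×4 + 139.45×9 + 818.06×7 = 36950 + 2150.28 + 1255.05 + 5726.42 = 46081.75
ΣP(Q1 2008)·Q(Q2 2008) = 10237.89×5 + 480.63×4 + 175.93×9 + 584.57×7 = 51189.45 + 1922.52 + 1583.37 + 4091.99 = 58787.33
Index = 46081.75 / 58787.33 × 100 = 78.3872

78.4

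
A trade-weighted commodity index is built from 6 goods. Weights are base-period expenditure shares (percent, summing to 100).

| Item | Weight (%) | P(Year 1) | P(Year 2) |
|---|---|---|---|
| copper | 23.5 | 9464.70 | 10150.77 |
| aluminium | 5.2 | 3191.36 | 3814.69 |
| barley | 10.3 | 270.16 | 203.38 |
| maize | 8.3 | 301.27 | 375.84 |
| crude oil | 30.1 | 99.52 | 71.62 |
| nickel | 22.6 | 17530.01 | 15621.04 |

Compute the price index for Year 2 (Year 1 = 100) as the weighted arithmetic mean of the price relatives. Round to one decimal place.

91.3

copper: 23.5 × (10150.77/9464.70) = 23.5 × 1.072487 = 25.2035
aluminium: 5.2 × (3814.69/3191.36) = 5.2 × 1.195318 = 6.2157
barley: 10.3 × (203.38/270.16) = 10.3 × 0.752813 = 7.7540
maize: 8.3 × (375.84/301.27) = 8.3 × 1.247519 = 10.3544
crude oil: 30.1 × (71.62/99.52) = 30.1 × 0.719654 = 21.6616
nickel: 22.6 × (15621.04/17530.01) = 22.6 × 0.891103 = 20.1389
Index = Σ wᵢ·(p₁ᵢ/p₀ᵢ) = 25.2035 + 6.2157 + 7.7540 + 10.3544 + 21.6616 + 20.1389 = 91.3280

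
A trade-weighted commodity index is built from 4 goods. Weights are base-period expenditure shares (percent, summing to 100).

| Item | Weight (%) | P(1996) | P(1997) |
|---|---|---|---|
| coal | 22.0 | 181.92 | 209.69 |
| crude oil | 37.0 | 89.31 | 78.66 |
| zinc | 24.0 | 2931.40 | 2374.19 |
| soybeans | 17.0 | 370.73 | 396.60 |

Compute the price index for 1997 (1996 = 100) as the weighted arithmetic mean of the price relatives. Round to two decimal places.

coal: 22.0 × (209.69/181.92) = 22.0 × 1.152650 = 25.3583
crude oil: 37.0 × (78.66/89.31) = 37.0 × 0.880752 = 32.5878
zinc: 24.0 × (2374.19/2931.40) = 24.0 × 0.809917 = 19.4380
soybeans: 17.0 × (396.60/370.73) = 17.0 × 1.069781 = 18.1863
Index = Σ wᵢ·(p₁ᵢ/p₀ᵢ) = 25.3583 + 32.5878 + 19.4380 + 18.1863 = 95.5704

95.57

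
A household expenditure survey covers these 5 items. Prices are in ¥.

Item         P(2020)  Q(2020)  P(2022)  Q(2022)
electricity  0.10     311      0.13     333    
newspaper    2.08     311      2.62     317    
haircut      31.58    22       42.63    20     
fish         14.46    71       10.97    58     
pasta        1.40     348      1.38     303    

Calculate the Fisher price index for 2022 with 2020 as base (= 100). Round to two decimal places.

106.61

Laspeyres component (base-period weights):
ΣP(2022)Q(2020) = 0.13×311 + 2.62×311 + 42.63×22 + 10.97×71 + 1.38×348 = 40.43 + 814.82 + 937.86 + 778.87 + 480.24 = 3052.22
ΣP(2020)Q(2020) = 0.10×311 + 2.08×311 + 31.58×22 + 14.46×71 + 1.40×348 = 31.1 + 646.88 + 694.76 + 1026.66 + 487.2 = 2886.6
L = 3052.22 / 2886.6 × 100 = 105.7375
Paasche component (current-period weights):
ΣP(2022)Q(2022) = 0.13×333 + 2.62×317 + 42.63×20 + 10.97×58 + 1.38×303 = 43.29 + 830.54 + 852.6 + 636.26 + 418.14 = 2780.83
ΣP(2020)Q(2022) = 0.10×333 + 2.08×317 + 31.58×20 + 14.46×58 + 1.40×303 = 33.3 + 659.36 + 631.6 + 838.68 + 424.2 = 2587.14
P = 2780.83 / 2587.14 × 100 = 107.4866
Fisher = √(L × P) = √(105.7375 × 107.4866) = 106.6085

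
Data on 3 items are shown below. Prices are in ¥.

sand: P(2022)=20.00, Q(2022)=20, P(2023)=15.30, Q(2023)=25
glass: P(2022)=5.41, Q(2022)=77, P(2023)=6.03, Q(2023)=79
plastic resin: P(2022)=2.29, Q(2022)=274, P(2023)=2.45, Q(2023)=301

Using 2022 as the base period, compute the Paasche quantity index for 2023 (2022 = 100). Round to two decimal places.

Paasche quantity index uses current-period prices as weights.
ΣP(2023)·Q(2023) = 15.30×25 + 6.03×79 + 2.45×301 = 382.5 + 476.37 + 737.45 = 1596.32
ΣP(2023)·Q(2022) = 15.30×20 + 6.03×77 + 2.45×274 = 306 + 464.31 + 671.3 = 1441.61
Index = 1596.32 / 1441.61 × 100 = 110.7318

110.73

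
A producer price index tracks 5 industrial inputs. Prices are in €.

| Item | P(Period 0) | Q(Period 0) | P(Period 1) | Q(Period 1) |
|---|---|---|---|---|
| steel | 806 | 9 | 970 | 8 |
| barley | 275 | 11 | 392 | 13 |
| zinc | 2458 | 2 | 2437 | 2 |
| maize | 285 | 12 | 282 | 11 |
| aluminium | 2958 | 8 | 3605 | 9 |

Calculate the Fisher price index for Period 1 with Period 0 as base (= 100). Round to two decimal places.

Laspeyres component (base-period weights):
ΣP(Period 1)Q(Period 0) = 970×9 + 392×11 + 2437×2 + 282×12 + 3605×8 = 8730 + 4312 + 4874 + 3384 + 28840 = 50140
ΣP(Period 0)Q(Period 0) = 806×9 + 275×11 + 2458×2 + 285×12 + 2958×8 = 7254 + 3025 + 4916 + 3420 + 23664 = 42279
L = 50140 / 42279 × 100 = 118.5932
Paasche component (current-period weights):
ΣP(Period 1)Q(Period 1) = 970×8 + 392×13 + 2437×2 + 282×11 + 3605×9 = 7760 + 5096 + 4874 + 3102 + 32445 = 53277
ΣP(Period 0)Q(Period 1) = 806×8 + 275×13 + 2458×2 + 285×11 + 2958×9 = 6448 + 3575 + 4916 + 3135 + 26622 = 44696
P = 53277 / 44696 × 100 = 119.1986
Fisher = √(L × P) = √(118.5932 × 119.1986) = 118.8955

118.90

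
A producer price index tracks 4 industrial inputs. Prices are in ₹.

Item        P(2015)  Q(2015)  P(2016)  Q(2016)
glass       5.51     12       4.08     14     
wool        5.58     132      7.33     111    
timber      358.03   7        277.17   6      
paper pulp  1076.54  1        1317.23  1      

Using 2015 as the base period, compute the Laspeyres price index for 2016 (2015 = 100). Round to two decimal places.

Laspeyres price index uses base-period quantities as weights.
ΣP(2016)·Q(2015) = 4.08×12 + 7.33×132 + 277.17×7 + 1317.23×1 = 48.96 + 967.56 + 1940.19 + 1317.23 = 4273.94
ΣP(2015)·Q(2015) = 5.51×12 + 5.58×132 + 358.03×7 + 1076.54×1 = 66.12 + 736.56 + 2506.21 + 1076.54 = 4385.43
Index = 4273.94 / 4385.43 × 100 = 97.4577

97.46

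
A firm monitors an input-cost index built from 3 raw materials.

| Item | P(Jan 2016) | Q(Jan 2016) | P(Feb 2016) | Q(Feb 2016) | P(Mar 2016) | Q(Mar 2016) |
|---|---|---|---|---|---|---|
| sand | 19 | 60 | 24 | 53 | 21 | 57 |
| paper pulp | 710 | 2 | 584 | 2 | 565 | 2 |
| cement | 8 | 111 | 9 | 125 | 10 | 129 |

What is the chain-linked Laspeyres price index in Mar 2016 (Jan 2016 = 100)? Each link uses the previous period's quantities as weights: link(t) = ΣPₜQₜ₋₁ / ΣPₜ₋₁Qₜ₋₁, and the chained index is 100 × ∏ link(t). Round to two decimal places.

102.50

Link Jan 2016→Feb 2016:
ΣP(Feb 2016)Q(Jan 2016) = 24×60 + 584×2 + 9×111 = 1440 + 1168 + 999 = 3607
ΣP(Jan 2016)Q(Jan 2016) = 19×60 + 710×2 + 8×111 = 1140 + 1420 + 888 = 3448
link = 3607/3448 = 1.046114
Link Feb 2016→Mar 2016:
ΣP(Mar 2016)Q(Feb 2016) = 21×53 + 565×2 + 10×125 = 1113 + 1130 + 1250 = 3493
ΣP(Feb 2016)Q(Feb 2016) = 24×53 + 584×2 + 9×125 = 1272 + 1168 + 1125 = 3565
link = 3493/3565 = 0.979804
Chained index = 100 × 1.046114 × 0.979804 = 102.4986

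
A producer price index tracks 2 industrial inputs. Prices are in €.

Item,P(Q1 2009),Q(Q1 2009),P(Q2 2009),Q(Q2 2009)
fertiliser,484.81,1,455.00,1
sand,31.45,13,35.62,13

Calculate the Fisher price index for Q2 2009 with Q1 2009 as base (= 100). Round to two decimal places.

Laspeyres component (base-period weights):
ΣP(Q2 2009)Q(Q1 2009) = 455.00×1 + 35.62×13 = 455 + 463.06 = 918.06
ΣP(Q1 2009)Q(Q1 2009) = 484.81×1 + 31.45×13 = 484.81 + 408.85 = 893.66
L = 918.06 / 893.66 × 100 = 102.7303
Paasche component (current-period weights):
ΣP(Q2 2009)Q(Q2 2009) = 455.00×1 + 35.62×13 = 455 + 463.06 = 918.06
ΣP(Q1 2009)Q(Q2 2009) = 484.81×1 + 31.45×13 = 484.81 + 408.85 = 893.66
P = 918.06 / 893.66 × 100 = 102.7303
Fisher = √(L × P) = √(102.7303 × 102.7303) = 102.7303

102.73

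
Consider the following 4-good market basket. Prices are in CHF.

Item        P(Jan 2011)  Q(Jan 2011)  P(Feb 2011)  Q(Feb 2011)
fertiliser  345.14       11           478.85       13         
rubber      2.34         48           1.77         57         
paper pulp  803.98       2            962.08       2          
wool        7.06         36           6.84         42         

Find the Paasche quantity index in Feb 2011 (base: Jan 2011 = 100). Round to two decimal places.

113.49

Paasche quantity index uses current-period prices as weights.
ΣP(Feb 2011)·Q(Feb 2011) = 478.85×13 + 1.77×57 + 962.08×2 + 6.84×42 = 6225.05 + 100.89 + 1924.16 + 287.28 = 8537.38
ΣP(Feb 2011)·Q(Jan 2011) = 478.85×11 + 1.77×48 + 962.08×2 + 6.84×36 = 5267.35 + 84.96 + 1924.16 + 246.24 = 7522.71
Index = 8537.38 / 7522.71 × 100 = 113.4881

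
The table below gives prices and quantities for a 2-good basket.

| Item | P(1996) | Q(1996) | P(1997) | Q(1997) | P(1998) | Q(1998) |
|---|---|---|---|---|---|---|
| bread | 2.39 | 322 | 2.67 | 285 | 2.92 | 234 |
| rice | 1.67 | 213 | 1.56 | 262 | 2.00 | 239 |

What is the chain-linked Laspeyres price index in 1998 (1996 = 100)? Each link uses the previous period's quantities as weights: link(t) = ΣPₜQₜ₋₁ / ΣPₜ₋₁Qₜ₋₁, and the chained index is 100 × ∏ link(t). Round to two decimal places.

Link 1996→1997:
ΣP(1997)Q(1996) = 2.67×322 + 1.56×213 = 859.74 + 332.28 = 1192.02
ΣP(1996)Q(1996) = 2.39×322 + 1.67×213 = 769.58 + 355.71 = 1125.29
link = 1192.02/1125.29 = 1.059300
Link 1997→1998:
ΣP(1998)Q(1997) = 2.92×285 + 2.00×262 = 832.2 + 524 = 1356.2
ΣP(1997)Q(1997) = 2.67×285 + 1.56×262 = 760.95 + 408.72 = 1169.67
link = 1356.2/1169.67 = 1.159472
Chained index = 100 × 1.059300 × 1.159472 = 122.8229

122.82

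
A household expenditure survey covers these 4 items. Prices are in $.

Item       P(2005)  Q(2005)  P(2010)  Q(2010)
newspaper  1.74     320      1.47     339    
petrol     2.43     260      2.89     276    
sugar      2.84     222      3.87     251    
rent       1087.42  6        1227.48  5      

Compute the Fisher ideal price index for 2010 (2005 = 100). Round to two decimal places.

113.31

Laspeyres component (base-period weights):
ΣP(2010)Q(2005) = 1.47×320 + 2.89×260 + 3.87×222 + 1227.48×6 = 470.4 + 751.4 + 859.14 + 7364.88 = 9445.82
ΣP(2005)Q(2005) = 1.74×320 + 2.43×260 + 2.84×222 + 1087.42×6 = 556.8 + 631.8 + 630.48 + 6524.52 = 8343.6
L = 9445.82 / 8343.6 × 100 = 113.2104
Paasche component (current-period weights):
ΣP(2010)Q(2010) = 1.47×339 + 2.89×276 + 3.87×251 + 1227.48×5 = 498.33 + 797.64 + 971.37 + 6137.4 = 8404.74
ΣP(2005)Q(2010) = 1.74×339 + 2.43×276 + 2.84×251 + 1087.42×5 = 589.86 + 670.68 + 712.84 + 5437.1 = 7410.48
P = 8404.74 / 7410.48 × 100 = 113.4169
Fisher = √(L × P) = √(113.2104 × 113.4169) = 113.3136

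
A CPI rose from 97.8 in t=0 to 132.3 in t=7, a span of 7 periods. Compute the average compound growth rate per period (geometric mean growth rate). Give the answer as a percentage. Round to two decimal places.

4.41%

Growth factor = (132.3/97.8)^(1/7) = (1.352761)^(1/7) = 1.044109
Growth rate = 1.044109 − 1 = 0.044109 = 4.4109%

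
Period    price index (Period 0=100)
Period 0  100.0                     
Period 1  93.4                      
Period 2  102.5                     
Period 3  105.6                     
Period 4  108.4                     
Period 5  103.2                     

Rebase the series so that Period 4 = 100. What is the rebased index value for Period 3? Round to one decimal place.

97.4

Rebased(Period 3) = 105.6 / 108.4 × 100 = 97.4170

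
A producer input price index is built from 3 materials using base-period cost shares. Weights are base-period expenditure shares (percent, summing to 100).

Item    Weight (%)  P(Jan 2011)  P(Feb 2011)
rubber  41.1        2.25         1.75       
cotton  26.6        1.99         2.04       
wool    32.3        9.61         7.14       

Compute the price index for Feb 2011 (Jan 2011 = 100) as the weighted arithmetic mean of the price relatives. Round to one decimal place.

83.2

rubber: 41.1 × (1.75/2.25) = 41.1 × 0.777778 = 31.9667
cotton: 26.6 × (2.04/1.99) = 26.6 × 1.025126 = 27.2683
wool: 32.3 × (7.14/9.61) = 32.3 × 0.742976 = 23.9981
Index = Σ wᵢ·(p₁ᵢ/p₀ᵢ) = 31.9667 + 27.2683 + 23.9981 = 83.2331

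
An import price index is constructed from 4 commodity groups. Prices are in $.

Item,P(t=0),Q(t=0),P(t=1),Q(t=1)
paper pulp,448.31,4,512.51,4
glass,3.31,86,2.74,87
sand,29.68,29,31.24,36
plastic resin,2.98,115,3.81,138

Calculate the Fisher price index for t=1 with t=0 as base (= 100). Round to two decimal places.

Laspeyres component (base-period weights):
ΣP(t=1)Q(t=0) = 512.51×4 + 2.74×86 + 31.24×29 + 3.81×115 = 2050.04 + 235.64 + 905.96 + 438.15 = 3629.79
ΣP(t=0)Q(t=0) = 448.31×4 + 3.31×86 + 29.68×29 + 2.98×115 = 1793.24 + 284.66 + 860.72 + 342.7 = 3281.32
L = 3629.79 / 3281.32 × 100 = 110.6198
Paasche component (current-period weights):
ΣP(t=1)Q(t=1) = 512.51×4 + 2.74×87 + 31.24×36 + 3.81×138 = 2050.04 + 238.38 + 1124.64 + 525.78 = 3938.84
ΣP(t=0)Q(t=1) = 448.31×4 + 3.31×87 + 29.68×36 + 2.98×138 = 1793.24 + 287.97 + 1068.48 + 411.24 = 3560.93
P = 3938.84 / 3560.93 × 100 = 110.6127
Fisher = √(L × P) = √(110.6198 × 110.6127) = 110.6162

110.62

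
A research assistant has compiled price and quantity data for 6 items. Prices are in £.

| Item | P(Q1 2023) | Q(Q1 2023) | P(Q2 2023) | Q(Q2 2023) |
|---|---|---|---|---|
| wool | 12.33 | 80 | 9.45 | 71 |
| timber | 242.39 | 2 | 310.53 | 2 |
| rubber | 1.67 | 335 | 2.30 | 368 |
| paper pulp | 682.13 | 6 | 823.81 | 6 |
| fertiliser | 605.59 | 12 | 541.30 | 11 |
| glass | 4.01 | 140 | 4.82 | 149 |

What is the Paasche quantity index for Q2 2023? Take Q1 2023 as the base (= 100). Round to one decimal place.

Paasche quantity index uses current-period prices as weights.
ΣP(Q2 2023)·Q(Q2 2023) = 9.45×71 + 310.53×2 + 2.30×368 + 823.81×6 + 541.30×11 + 4.82×149 = 670.95 + 621.06 + 846.4 + 4942.86 + 5954.3 + 718.18 = 13753.75
ΣP(Q2 2023)·Q(Q1 2023) = 9.45×80 + 310.53×2 + 2.30×335 + 823.81×6 + 541.30×12 + 4.82×140 = 756 + 621.06 + 770.5 + 4942.86 + 6495.6 + 674.8 = 14260.82
Index = 13753.75 / 14260.82 × 100 = 96.4443

96.4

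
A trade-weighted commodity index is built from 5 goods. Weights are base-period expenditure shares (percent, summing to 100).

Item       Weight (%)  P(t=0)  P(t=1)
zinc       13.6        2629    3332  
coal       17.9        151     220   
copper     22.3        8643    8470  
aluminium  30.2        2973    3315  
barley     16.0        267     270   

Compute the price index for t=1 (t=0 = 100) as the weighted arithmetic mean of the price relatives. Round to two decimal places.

zinc: 13.6 × (3332/2629) = 13.6 × 1.267402 = 17.2367
coal: 17.9 × (220/151) = 17.9 × 1.456954 = 26.0795
copper: 22.3 × (8470/8643) = 22.3 × 0.979984 = 21.8536
aluminium: 30.2 × (3315/2973) = 30.2 × 1.115035 = 33.6741
barley: 16.0 × (270/267) = 16.0 × 1.011236 = 16.1798
Index = Σ wᵢ·(p₁ᵢ/p₀ᵢ) = 17.2367 + 26.0795 + 21.8536 + 33.6741 + 16.1798 = 115.0236

115.02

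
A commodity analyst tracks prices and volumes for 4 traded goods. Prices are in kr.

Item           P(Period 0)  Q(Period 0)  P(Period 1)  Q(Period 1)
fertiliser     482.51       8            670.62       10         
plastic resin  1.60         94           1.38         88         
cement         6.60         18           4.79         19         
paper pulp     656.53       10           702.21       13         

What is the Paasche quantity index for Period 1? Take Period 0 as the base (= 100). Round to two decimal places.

Paasche quantity index uses current-period prices as weights.
ΣP(Period 1)·Q(Period 1) = 670.62×10 + 1.38×88 + 4.79×19 + 702.21×13 = 6706.2 + 121.44 + 91.01 + 9128.73 = 16047.38
ΣP(Period 1)·Q(Period 0) = 670.62×8 + 1.38×94 + 4.79×18 + 702.21×10 = 5364.96 + 129.72 + 86.22 + 7022.1 = 12603
Index = 16047.38 / 12603 × 100 = 127.3298

127.33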